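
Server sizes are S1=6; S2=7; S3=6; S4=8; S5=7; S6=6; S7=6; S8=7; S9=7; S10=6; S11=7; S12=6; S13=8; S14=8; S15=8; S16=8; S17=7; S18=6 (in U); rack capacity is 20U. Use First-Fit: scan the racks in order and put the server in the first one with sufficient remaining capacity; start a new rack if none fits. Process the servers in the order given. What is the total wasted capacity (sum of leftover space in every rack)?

16

Put S1 (6U) in rack 1; 14U remain.
Put S2 (7U) in rack 1; 7U remain.
Put S3 (6U) in rack 1; 1U remain.
Put S4 (8U) in rack 2; 12U remain.
Put S5 (7U) in rack 2; 5U remain.
Put S6 (6U) in rack 3; 14U remain.
Put S7 (6U) in rack 3; 8U remain.
Put S8 (7U) in rack 3; 1U remain.
Put S9 (7U) in rack 4; 13U remain.
Put S10 (6U) in rack 4; 7U remain.
Put S11 (7U) in rack 4; 0U remain.
Put S12 (6U) in rack 5; 14U remain.
Put S13 (8U) in rack 5; 6U remain.
Put S14 (8U) in rack 6; 12U remain.
Put S15 (8U) in rack 6; 4U remain.
Put S16 (8U) in rack 7; 12U remain.
Put S17 (7U) in rack 7; 5U remain.
Put S18 (6U) in rack 5; 0U remain.
7 racks × 20U = 140U; used 124U; unused 16U.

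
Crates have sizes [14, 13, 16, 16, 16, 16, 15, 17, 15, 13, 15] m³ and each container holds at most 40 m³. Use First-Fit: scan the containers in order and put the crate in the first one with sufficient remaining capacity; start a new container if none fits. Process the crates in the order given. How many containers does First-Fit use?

14 m³ → container 1 (remaining 26 m³)
13 m³ → container 1 (remaining 13 m³)
16 m³ → container 2 (remaining 24 m³)
16 m³ → container 2 (remaining 8 m³)
16 m³ → container 3 (remaining 24 m³)
16 m³ → container 3 (remaining 8 m³)
15 m³ → container 4 (remaining 25 m³)
17 m³ → container 4 (remaining 8 m³)
15 m³ → container 5 (remaining 25 m³)
13 m³ → container 1 (remaining 0 m³)
15 m³ → container 5 (remaining 10 m³)
Final containers: [14,13,13] [16,16] [16,16] [15,17] [15,15].

5 containers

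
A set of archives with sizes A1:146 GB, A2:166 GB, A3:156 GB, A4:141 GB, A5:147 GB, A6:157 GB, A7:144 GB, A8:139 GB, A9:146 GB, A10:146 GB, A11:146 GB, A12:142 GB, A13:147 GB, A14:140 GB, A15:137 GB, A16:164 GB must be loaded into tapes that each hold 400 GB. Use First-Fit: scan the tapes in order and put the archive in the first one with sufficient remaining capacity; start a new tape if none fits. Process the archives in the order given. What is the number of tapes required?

tape 1: place A1 (146 GB), 254 GB left
tape 1: place A2 (166 GB), 88 GB left
tape 2: place A3 (156 GB), 244 GB left
tape 2: place A4 (141 GB), 103 GB left
tape 3: place A5 (147 GB), 253 GB left
tape 3: place A6 (157 GB), 96 GB left
tape 4: place A7 (144 GB), 256 GB left
tape 4: place A8 (139 GB), 117 GB left
tape 5: place A9 (146 GB), 254 GB left
tape 5: place A10 (146 GB), 108 GB left
tape 6: place A11 (146 GB), 254 GB left
tape 6: place A12 (142 GB), 112 GB left
tape 7: place A13 (147 GB), 253 GB left
tape 7: place A14 (140 GB), 113 GB left
tape 8: place A15 (137 GB), 263 GB left
tape 8: place A16 (164 GB), 99 GB left

8 tapes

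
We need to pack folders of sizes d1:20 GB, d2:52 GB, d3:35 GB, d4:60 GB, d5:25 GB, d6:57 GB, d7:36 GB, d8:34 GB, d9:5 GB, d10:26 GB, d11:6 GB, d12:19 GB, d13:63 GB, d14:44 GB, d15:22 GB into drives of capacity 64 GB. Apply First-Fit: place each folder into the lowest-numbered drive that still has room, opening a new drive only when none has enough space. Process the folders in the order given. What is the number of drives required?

drive 1: place d1 (20 GB), 44 GB left
drive 2: place d2 (52 GB), 12 GB left
drive 1: place d3 (35 GB), 9 GB left
drive 3: place d4 (60 GB), 4 GB left
drive 4: place d5 (25 GB), 39 GB left
drive 5: place d6 (57 GB), 7 GB left
drive 4: place d7 (36 GB), 3 GB left
drive 6: place d8 (34 GB), 30 GB left
drive 1: place d9 (5 GB), 4 GB left
drive 6: place d10 (26 GB), 4 GB left
drive 2: place d11 (6 GB), 6 GB left
drive 7: place d12 (19 GB), 45 GB left
drive 8: place d13 (63 GB), 1 GB left
drive 7: place d14 (44 GB), 1 GB left
drive 9: place d15 (22 GB), 42 GB left
Final drives: [20,35,5] [52,6] [60] [25,36] [57] [34,26] [19,44] [63] [22].

9 drives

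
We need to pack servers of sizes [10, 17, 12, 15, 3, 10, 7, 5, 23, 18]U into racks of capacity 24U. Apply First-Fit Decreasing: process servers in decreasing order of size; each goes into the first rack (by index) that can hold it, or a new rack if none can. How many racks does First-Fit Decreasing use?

Sorted descending: 23, 18, 17, 15, 12, 10, 10, 7, 5, 3.
Put 23U in rack 1; 1U remain.
Put 18U in rack 2; 6U remain.
Put 17U in rack 3; 7U remain.
Put 15U in rack 4; 9U remain.
Put 12U in rack 5; 12U remain.
Put 10U in rack 5; 2U remain.
Put 10U in rack 6; 14U remain.
Put 7U in rack 3; 0U remain.
Put 5U in rack 2; 1U remain.
Put 3U in rack 4; 6U remain.

6 racks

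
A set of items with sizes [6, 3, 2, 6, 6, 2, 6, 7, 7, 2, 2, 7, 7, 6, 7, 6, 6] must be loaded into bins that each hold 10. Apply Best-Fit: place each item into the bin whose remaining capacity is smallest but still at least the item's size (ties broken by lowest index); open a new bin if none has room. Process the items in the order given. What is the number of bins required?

6 → bin 1 (remaining 4)
3 → bin 1 (remaining 1)
2 → bin 2 (remaining 8)
6 → bin 2 (remaining 2)
6 → bin 3 (remaining 4)
2 → bin 2 (remaining 0)
6 → bin 4 (remaining 4)
7 → bin 5 (remaining 3)
7 → bin 6 (remaining 3)
2 → bin 5 (remaining 1)
2 → bin 6 (remaining 1)
7 → bin 7 (remaining 3)
7 → bin 8 (remaining 3)
6 → bin 9 (remaining 4)
7 → bin 10 (remaining 3)
6 → bin 11 (remaining 4)
6 → bin 12 (remaining 4)
Final bins: [6,3] [2,6,2] [6] [6] [7,2] [7,2] [7] [7] [6] [7] [6] [6].

12 bins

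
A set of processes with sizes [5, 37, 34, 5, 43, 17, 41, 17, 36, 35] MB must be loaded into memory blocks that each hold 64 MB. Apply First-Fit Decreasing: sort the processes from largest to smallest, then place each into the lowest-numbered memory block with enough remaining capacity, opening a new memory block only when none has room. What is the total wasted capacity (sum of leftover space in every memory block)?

Sorted descending: 43, 41, 37, 36, 35, 34, 17, 17, 5, 5.
43 MB → memory block 1 (remaining 21 MB)
41 MB → memory block 2 (remaining 23 MB)
37 MB → memory block 3 (remaining 27 MB)
36 MB → memory block 4 (remaining 28 MB)
35 MB → memory block 5 (remaining 29 MB)
34 MB → memory block 6 (remaining 30 MB)
17 MB → memory block 1 (remaining 4 MB)
17 MB → memory block 2 (remaining 6 MB)
5 MB → memory block 2 (remaining 1 MB)
5 MB → memory block 3 (remaining 22 MB)
6 memory blocks × 64 MB = 384 MB; used 270 MB; unused 114 MB.

114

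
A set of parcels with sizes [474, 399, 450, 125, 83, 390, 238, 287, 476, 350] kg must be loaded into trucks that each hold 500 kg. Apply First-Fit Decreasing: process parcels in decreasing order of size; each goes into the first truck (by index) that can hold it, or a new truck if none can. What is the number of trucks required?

Sorted descending: 476, 474, 450, 399, 390, 350, 287, 238, 125, 83.
476 kg → truck 1 (remaining 24 kg)
474 kg → truck 2 (remaining 26 kg)
450 kg → truck 3 (remaining 50 kg)
399 kg → truck 4 (remaining 101 kg)
390 kg → truck 5 (remaining 110 kg)
350 kg → truck 6 (remaining 150 kg)
287 kg → truck 7 (remaining 213 kg)
238 kg → truck 8 (remaining 262 kg)
125 kg → truck 6 (remaining 25 kg)
83 kg → truck 4 (remaining 18 kg)

8 trucks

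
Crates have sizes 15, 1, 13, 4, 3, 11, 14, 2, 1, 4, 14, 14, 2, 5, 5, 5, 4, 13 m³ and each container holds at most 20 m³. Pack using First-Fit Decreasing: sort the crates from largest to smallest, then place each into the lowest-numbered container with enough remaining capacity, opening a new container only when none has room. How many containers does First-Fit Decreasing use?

7 containers

Sorted descending: 15, 14, 14, 14, 13, 13, 11, 5, 5, 5, 4, 4, 4, 3, 2, 2, 1, 1.
Put 15 m³ in container 1; 5 m³ remain.
Put 14 m³ in container 2; 6 m³ remain.
Put 14 m³ in container 3; 6 m³ remain.
Put 14 m³ in container 4; 6 m³ remain.
Put 13 m³ in container 5; 7 m³ remain.
Put 13 m³ in container 6; 7 m³ remain.
Put 11 m³ in container 7; 9 m³ remain.
Put 5 m³ in container 1; 0 m³ remain.
Put 5 m³ in container 2; 1 m³ remain.
Put 5 m³ in container 3; 1 m³ remain.
Put 4 m³ in container 4; 2 m³ remain.
Put 4 m³ in container 5; 3 m³ remain.
Put 4 m³ in container 6; 3 m³ remain.
Put 3 m³ in container 5; 0 m³ remain.
Put 2 m³ in container 4; 0 m³ remain.
Put 2 m³ in container 6; 1 m³ remain.
Put 1 m³ in container 2; 0 m³ remain.
Put 1 m³ in container 3; 0 m³ remain.
Final containers: [15,5] [14,5,1] [14,5,1] [14,4,2] [13,4,3] [13,4,2] [11].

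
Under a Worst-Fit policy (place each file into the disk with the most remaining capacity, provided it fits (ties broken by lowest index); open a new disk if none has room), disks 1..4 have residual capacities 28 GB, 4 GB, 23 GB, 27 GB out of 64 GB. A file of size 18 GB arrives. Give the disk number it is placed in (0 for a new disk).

1

Disks with room: disk 1 (28 GB), disk 3 (23 GB), disk 4 (27 GB).
Most room is disk 1 with 28 GB free.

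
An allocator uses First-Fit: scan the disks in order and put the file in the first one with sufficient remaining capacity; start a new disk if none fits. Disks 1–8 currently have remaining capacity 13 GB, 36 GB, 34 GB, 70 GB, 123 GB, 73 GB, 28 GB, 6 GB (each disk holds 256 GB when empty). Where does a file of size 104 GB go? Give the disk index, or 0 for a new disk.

Disks with room: disk 5 (123 GB).
The first with room is disk 5.

5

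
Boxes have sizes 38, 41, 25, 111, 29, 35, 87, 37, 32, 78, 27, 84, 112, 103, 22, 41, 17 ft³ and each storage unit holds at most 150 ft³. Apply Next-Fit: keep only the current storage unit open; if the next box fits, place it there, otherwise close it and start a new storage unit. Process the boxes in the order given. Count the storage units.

Put 38 ft³ in storage unit 1; 112 ft³ remain.
Put 41 ft³ in storage unit 1; 71 ft³ remain.
Put 25 ft³ in storage unit 1; 46 ft³ remain.
Put 111 ft³ in storage unit 2; 39 ft³ remain.
Put 29 ft³ in storage unit 2; 10 ft³ remain.
Put 35 ft³ in storage unit 3; 115 ft³ remain.
Put 87 ft³ in storage unit 3; 28 ft³ remain.
Put 37 ft³ in storage unit 4; 113 ft³ remain.
Put 32 ft³ in storage unit 4; 81 ft³ remain.
Put 78 ft³ in storage unit 4; 3 ft³ remain.
Put 27 ft³ in storage unit 5; 123 ft³ remain.
Put 84 ft³ in storage unit 5; 39 ft³ remain.
Put 112 ft³ in storage unit 6; 38 ft³ remain.
Put 103 ft³ in storage unit 7; 47 ft³ remain.
Put 22 ft³ in storage unit 7; 25 ft³ remain.
Put 41 ft³ in storage unit 8; 109 ft³ remain.
Put 17 ft³ in storage unit 8; 92 ft³ remain.

8 storage units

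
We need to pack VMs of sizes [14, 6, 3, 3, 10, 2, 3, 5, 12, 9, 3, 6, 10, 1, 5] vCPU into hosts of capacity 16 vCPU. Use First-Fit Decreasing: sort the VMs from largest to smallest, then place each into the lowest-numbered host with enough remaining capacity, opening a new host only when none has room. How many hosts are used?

6

Sorted descending: 14, 12, 10, 10, 9, 6, 6, 5, 5, 3, 3, 3, 3, 2, 1.
host 1: place 14 vCPU, 2 vCPU left
host 2: place 12 vCPU, 4 vCPU left
host 3: place 10 vCPU, 6 vCPU left
host 4: place 10 vCPU, 6 vCPU left
host 5: place 9 vCPU, 7 vCPU left
host 3: place 6 vCPU, 0 vCPU left
host 4: place 6 vCPU, 0 vCPU left
host 5: place 5 vCPU, 2 vCPU left
host 6: place 5 vCPU, 11 vCPU left
host 2: place 3 vCPU, 1 vCPU left
host 6: place 3 vCPU, 8 vCPU left
host 6: place 3 vCPU, 5 vCPU left
host 6: place 3 vCPU, 2 vCPU left
host 1: place 2 vCPU, 0 vCPU left
host 2: place 1 vCPU, 0 vCPU left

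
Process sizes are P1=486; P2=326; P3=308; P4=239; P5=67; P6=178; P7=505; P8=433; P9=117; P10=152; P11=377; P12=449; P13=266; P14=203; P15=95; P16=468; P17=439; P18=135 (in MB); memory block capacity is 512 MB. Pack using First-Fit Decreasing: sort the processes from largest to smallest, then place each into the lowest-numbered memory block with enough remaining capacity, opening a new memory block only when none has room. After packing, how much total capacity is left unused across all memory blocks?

Sorted descending: 505, 486, 468, 449, 439, 433, 377, 326, 308, 266, 239, 203, 178, 152, 135, 117, 95, 67.
Put 505 MB in memory block 1; 7 MB remain.
Put 486 MB in memory block 2; 26 MB remain.
Put 468 MB in memory block 3; 44 MB remain.
Put 449 MB in memory block 4; 63 MB remain.
Put 439 MB in memory block 5; 73 MB remain.
Put 433 MB in memory block 6; 79 MB remain.
Put 377 MB in memory block 7; 135 MB remain.
Put 326 MB in memory block 8; 186 MB remain.
Put 308 MB in memory block 9; 204 MB remain.
Put 266 MB in memory block 10; 246 MB remain.
Put 239 MB in memory block 10; 7 MB remain.
Put 203 MB in memory block 9; 1 MB remain.
Put 178 MB in memory block 8; 8 MB remain.
Put 152 MB in memory block 11; 360 MB remain.
Put 135 MB in memory block 7; 0 MB remain.
Put 117 MB in memory block 11; 243 MB remain.
Put 95 MB in memory block 11; 148 MB remain.
Put 67 MB in memory block 5; 6 MB remain.
11 memory blocks × 512 MB = 5632 MB; used 5243 MB; unused 389 MB.

389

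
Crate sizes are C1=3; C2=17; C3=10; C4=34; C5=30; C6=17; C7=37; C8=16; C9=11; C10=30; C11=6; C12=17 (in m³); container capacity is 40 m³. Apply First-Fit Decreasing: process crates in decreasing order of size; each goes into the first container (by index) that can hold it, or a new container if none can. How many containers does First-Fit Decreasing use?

Sorted descending: 37, 34, 30, 30, 17, 17, 17, 16, 11, 10, 6, 3.
container 1: place 37 m³, 3 m³ left
container 2: place 34 m³, 6 m³ left
container 3: place 30 m³, 10 m³ left
container 4: place 30 m³, 10 m³ left
container 5: place 17 m³, 23 m³ left
container 5: place 17 m³, 6 m³ left
container 6: place 17 m³, 23 m³ left
container 6: place 16 m³, 7 m³ left
container 7: place 11 m³, 29 m³ left
container 3: place 10 m³, 0 m³ left
container 2: place 6 m³, 0 m³ left
container 1: place 3 m³, 0 m³ left

7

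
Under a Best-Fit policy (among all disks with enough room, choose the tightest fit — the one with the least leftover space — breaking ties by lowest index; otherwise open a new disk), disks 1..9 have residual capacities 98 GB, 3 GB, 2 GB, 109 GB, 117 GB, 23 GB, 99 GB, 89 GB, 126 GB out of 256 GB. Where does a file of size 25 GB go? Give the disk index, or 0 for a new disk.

Disks with room: disk 1 (98 GB), disk 4 (109 GB), disk 5 (117 GB), disk 7 (99 GB), disk 8 (89 GB), disk 9 (126 GB).
Tightest fit is disk 8 with 89 GB free.

8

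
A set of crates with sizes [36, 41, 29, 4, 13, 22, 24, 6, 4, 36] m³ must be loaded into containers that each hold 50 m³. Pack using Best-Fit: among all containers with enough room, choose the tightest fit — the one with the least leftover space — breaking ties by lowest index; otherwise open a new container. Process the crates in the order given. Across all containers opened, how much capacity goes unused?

35

container 1: place 36 m³, 14 m³ left
container 2: place 41 m³, 9 m³ left
container 3: place 29 m³, 21 m³ left
container 2: place 4 m³, 5 m³ left
container 1: place 13 m³, 1 m³ left
container 4: place 22 m³, 28 m³ left
container 4: place 24 m³, 4 m³ left
container 3: place 6 m³, 15 m³ left
container 4: place 4 m³, 0 m³ left
container 5: place 36 m³, 14 m³ left
5 containers × 50 m³ = 250 m³; used 215 m³; unused 35 m³.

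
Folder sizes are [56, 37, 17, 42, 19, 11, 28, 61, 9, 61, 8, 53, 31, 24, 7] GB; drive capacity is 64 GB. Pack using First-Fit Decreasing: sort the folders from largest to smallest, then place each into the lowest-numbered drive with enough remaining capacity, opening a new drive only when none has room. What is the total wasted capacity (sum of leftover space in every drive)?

Sorted descending: 61, 61, 56, 53, 42, 37, 31, 28, 24, 19, 17, 11, 9, 8, 7.
61 GB → drive 1 (remaining 3 GB)
61 GB → drive 2 (remaining 3 GB)
56 GB → drive 3 (remaining 8 GB)
53 GB → drive 4 (remaining 11 GB)
42 GB → drive 5 (remaining 22 GB)
37 GB → drive 6 (remaining 27 GB)
31 GB → drive 7 (remaining 33 GB)
28 GB → drive 7 (remaining 5 GB)
24 GB → drive 6 (remaining 3 GB)
19 GB → drive 5 (remaining 3 GB)
17 GB → drive 8 (remaining 47 GB)
11 GB → drive 4 (remaining 0 GB)
9 GB → drive 8 (remaining 38 GB)
8 GB → drive 3 (remaining 0 GB)
7 GB → drive 8 (remaining 31 GB)
8 drives × 64 GB = 512 GB; used 464 GB; unused 48 GB.

48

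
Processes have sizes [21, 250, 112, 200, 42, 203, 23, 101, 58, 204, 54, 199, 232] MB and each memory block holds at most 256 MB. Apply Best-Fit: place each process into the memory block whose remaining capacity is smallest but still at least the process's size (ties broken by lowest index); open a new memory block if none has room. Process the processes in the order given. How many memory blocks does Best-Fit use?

8 memory blocks

memory block 1: place 21 MB, 235 MB left
memory block 2: place 250 MB, 6 MB left
memory block 1: place 112 MB, 123 MB left
memory block 3: place 200 MB, 56 MB left
memory block 3: place 42 MB, 14 MB left
memory block 4: place 203 MB, 53 MB left
memory block 4: place 23 MB, 30 MB left
memory block 1: place 101 MB, 22 MB left
memory block 5: place 58 MB, 198 MB left
memory block 6: place 204 MB, 52 MB left
memory block 5: place 54 MB, 144 MB left
memory block 7: place 199 MB, 57 MB left
memory block 8: place 232 MB, 24 MB left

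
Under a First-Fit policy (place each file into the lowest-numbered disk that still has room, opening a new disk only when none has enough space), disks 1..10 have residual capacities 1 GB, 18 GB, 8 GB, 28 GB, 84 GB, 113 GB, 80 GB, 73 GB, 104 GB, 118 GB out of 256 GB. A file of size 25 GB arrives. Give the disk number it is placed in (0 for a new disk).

Disks with room: disk 4 (28 GB), disk 5 (84 GB), disk 6 (113 GB), disk 7 (80 GB), disk 8 (73 GB), disk 9 (104 GB), disk 10 (118 GB).
The first with room is disk 4.

4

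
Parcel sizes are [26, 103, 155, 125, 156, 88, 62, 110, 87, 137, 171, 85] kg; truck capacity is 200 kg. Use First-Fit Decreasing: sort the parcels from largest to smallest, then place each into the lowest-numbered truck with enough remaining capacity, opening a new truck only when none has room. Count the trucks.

8 trucks

Sorted descending: 171, 156, 155, 137, 125, 110, 103, 88, 87, 85, 62, 26.
Put 171 kg in truck 1; 29 kg remain.
Put 156 kg in truck 2; 44 kg remain.
Put 155 kg in truck 3; 45 kg remain.
Put 137 kg in truck 4; 63 kg remain.
Put 125 kg in truck 5; 75 kg remain.
Put 110 kg in truck 6; 90 kg remain.
Put 103 kg in truck 7; 97 kg remain.
Put 88 kg in truck 6; 2 kg remain.
Put 87 kg in truck 7; 10 kg remain.
Put 85 kg in truck 8; 115 kg remain.
Put 62 kg in truck 4; 1 kg remain.
Put 26 kg in truck 1; 3 kg remain.
Final trucks: [171,26] [156] [155] [137,62] [125] [110,88] [103,87] [85].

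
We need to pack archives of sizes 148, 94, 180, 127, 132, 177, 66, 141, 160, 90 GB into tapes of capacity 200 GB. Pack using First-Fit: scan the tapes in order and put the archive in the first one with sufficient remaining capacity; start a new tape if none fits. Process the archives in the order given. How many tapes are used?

9

tape 1: place 148 GB, 52 GB left
tape 2: place 94 GB, 106 GB left
tape 3: place 180 GB, 20 GB left
tape 4: place 127 GB, 73 GB left
tape 5: place 132 GB, 68 GB left
tape 6: place 177 GB, 23 GB left
tape 2: place 66 GB, 40 GB left
tape 7: place 141 GB, 59 GB left
tape 8: place 160 GB, 40 GB left
tape 9: place 90 GB, 110 GB left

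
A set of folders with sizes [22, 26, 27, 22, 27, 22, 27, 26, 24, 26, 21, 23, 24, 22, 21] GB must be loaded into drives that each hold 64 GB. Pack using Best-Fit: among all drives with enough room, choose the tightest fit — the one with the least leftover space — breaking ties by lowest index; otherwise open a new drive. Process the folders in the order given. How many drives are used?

8

22 GB → drive 1 (remaining 42 GB)
26 GB → drive 1 (remaining 16 GB)
27 GB → drive 2 (remaining 37 GB)
22 GB → drive 2 (remaining 15 GB)
27 GB → drive 3 (remaining 37 GB)
22 GB → drive 3 (remaining 15 GB)
27 GB → drive 4 (remaining 37 GB)
26 GB → drive 4 (remaining 11 GB)
24 GB → drive 5 (remaining 40 GB)
26 GB → drive 5 (remaining 14 GB)
21 GB → drive 6 (remaining 43 GB)
23 GB → drive 6 (remaining 20 GB)
24 GB → drive 7 (remaining 40 GB)
22 GB → drive 7 (remaining 18 GB)
21 GB → drive 8 (remaining 43 GB)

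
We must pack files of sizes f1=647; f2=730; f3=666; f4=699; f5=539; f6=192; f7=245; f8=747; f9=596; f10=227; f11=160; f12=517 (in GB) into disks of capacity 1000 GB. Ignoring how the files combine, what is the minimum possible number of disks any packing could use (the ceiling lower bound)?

Total size = 647 + 730 + 666 + 699 + 539 + 192 + 245 + 747 + 596 + 227 + 160 + 517 = 5965 GB.
⌈5965 / 1000⌉ = 6.

6 disks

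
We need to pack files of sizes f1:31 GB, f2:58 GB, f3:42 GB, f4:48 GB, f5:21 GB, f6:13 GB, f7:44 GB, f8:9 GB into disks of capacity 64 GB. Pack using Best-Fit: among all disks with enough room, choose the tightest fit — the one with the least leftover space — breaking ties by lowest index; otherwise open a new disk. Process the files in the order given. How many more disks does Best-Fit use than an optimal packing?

Best-Fit: [31] [58] [42,21] [48,13] [44,9] → 5 disks.
Total size 266 GB; any packing needs at least ⌈266/64⌉ = 5 disks.
So 5 is already optimal.

0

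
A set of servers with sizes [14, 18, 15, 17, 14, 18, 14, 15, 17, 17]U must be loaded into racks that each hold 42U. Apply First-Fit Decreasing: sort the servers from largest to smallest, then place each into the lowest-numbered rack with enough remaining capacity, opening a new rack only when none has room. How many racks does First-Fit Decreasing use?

Sorted descending: 18, 18, 17, 17, 17, 15, 15, 14, 14, 14.
Put 18U in rack 1; 24U remain.
Put 18U in rack 1; 6U remain.
Put 17U in rack 2; 25U remain.
Put 17U in rack 2; 8U remain.
Put 17U in rack 3; 25U remain.
Put 15U in rack 3; 10U remain.
Put 15U in rack 4; 27U remain.
Put 14U in rack 4; 13U remain.
Put 14U in rack 5; 28U remain.
Put 14U in rack 5; 14U remain.

5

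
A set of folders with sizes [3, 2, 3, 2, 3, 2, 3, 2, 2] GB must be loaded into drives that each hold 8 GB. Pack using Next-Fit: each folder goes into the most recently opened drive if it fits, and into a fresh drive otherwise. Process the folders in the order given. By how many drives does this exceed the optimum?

Next-Fit: [3,2,3] [2,3,2] [3,2,2] → 3 drives.
Total size 22 GB; any packing needs at least ⌈22/8⌉ = 3 drives.
So 3 is already optimal.

0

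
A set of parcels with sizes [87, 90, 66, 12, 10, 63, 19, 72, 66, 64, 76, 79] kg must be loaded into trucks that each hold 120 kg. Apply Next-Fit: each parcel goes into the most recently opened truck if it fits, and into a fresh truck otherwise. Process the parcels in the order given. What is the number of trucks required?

9 trucks

87 kg → truck 1 (remaining 33 kg)
90 kg → truck 2 (remaining 30 kg)
66 kg → truck 3 (remaining 54 kg)
12 kg → truck 3 (remaining 42 kg)
10 kg → truck 3 (remaining 32 kg)
63 kg → truck 4 (remaining 57 kg)
19 kg → truck 4 (remaining 38 kg)
72 kg → truck 5 (remaining 48 kg)
66 kg → truck 6 (remaining 54 kg)
64 kg → truck 7 (remaining 56 kg)
76 kg → truck 8 (remaining 44 kg)
79 kg → truck 9 (remaining 41 kg)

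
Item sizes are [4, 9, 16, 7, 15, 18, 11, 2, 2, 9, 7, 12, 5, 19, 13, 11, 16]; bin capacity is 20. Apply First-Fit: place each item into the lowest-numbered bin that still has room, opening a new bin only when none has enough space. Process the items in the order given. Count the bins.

10

bin 1: place 4, 16 left
bin 1: place 9, 7 left
bin 2: place 16, 4 left
bin 1: place 7, 0 left
bin 3: place 15, 5 left
bin 4: place 18, 2 left
bin 5: place 11, 9 left
bin 2: place 2, 2 left
bin 2: place 2, 0 left
bin 5: place 9, 0 left
bin 6: place 7, 13 left
bin 6: place 12, 1 left
bin 3: place 5, 0 left
bin 7: place 19, 1 left
bin 8: place 13, 7 left
bin 9: place 11, 9 left
bin 10: place 16, 4 left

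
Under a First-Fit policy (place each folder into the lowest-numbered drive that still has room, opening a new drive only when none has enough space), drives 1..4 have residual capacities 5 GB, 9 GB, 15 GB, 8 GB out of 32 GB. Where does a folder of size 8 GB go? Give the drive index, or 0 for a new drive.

Drives with room: drive 2 (9 GB), drive 3 (15 GB), drive 4 (8 GB).
The first with room is drive 2.

2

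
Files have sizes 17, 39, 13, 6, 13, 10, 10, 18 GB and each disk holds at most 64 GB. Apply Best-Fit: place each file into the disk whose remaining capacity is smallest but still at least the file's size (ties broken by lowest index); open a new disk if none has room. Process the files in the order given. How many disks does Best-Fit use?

disk 1: place 17 GB, 47 GB left
disk 1: place 39 GB, 8 GB left
disk 2: place 13 GB, 51 GB left
disk 1: place 6 GB, 2 GB left
disk 2: place 13 GB, 38 GB left
disk 2: place 10 GB, 28 GB left
disk 2: place 10 GB, 18 GB left
disk 2: place 18 GB, 0 GB left

2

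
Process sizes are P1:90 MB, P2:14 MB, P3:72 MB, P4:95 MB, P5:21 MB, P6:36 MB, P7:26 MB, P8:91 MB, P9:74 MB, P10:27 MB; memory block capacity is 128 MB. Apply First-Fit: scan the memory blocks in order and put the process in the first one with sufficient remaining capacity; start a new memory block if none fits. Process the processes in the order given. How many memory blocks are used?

P1 (90 MB) → memory block 1 (remaining 38 MB)
P2 (14 MB) → memory block 1 (remaining 24 MB)
P3 (72 MB) → memory block 2 (remaining 56 MB)
P4 (95 MB) → memory block 3 (remaining 33 MB)
P5 (21 MB) → memory block 1 (remaining 3 MB)
P6 (36 MB) → memory block 2 (remaining 20 MB)
P7 (26 MB) → memory block 3 (remaining 7 MB)
P8 (91 MB) → memory block 4 (remaining 37 MB)
P9 (74 MB) → memory block 5 (remaining 54 MB)
P10 (27 MB) → memory block 4 (remaining 10 MB)
Final memory blocks: [90,14,21] [72,36] [95,26] [91,27] [74].

5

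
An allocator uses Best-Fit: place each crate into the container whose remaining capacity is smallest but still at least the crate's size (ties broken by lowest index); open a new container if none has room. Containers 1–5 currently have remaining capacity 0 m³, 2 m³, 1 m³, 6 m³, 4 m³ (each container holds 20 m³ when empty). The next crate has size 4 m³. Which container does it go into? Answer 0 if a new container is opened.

5

Containers with room: container 4 (6 m³), container 5 (4 m³).
Tightest fit is container 5 with 4 m³ free.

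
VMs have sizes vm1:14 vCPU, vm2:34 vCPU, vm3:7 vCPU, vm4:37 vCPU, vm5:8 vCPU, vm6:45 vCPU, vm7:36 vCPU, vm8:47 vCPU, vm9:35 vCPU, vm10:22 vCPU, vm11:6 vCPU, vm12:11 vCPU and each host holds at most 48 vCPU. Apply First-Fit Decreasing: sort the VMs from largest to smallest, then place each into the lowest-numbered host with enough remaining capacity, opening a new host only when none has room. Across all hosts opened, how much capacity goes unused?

34

Sorted descending: 47, 45, 37, 36, 35, 34, 22, 14, 11, 8, 7, 6.
host 1: place 47 vCPU, 1 vCPU left
host 2: place 45 vCPU, 3 vCPU left
host 3: place 37 vCPU, 11 vCPU left
host 4: place 36 vCPU, 12 vCPU left
host 5: place 35 vCPU, 13 vCPU left
host 6: place 34 vCPU, 14 vCPU left
host 7: place 22 vCPU, 26 vCPU left
host 6: place 14 vCPU, 0 vCPU left
host 3: place 11 vCPU, 0 vCPU left
host 4: place 8 vCPU, 4 vCPU left
host 5: place 7 vCPU, 6 vCPU left
host 5: place 6 vCPU, 0 vCPU left
7 hosts × 48 vCPU = 336 vCPU; used 302 vCPU; unused 34 vCPU.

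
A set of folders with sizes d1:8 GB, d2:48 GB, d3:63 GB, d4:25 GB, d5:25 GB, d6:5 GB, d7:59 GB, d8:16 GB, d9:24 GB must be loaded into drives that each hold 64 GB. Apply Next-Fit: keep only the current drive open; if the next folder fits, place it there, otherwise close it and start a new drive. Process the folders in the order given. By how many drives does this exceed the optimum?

Next-Fit: [8,48] [63] [25,25,5] [59] [16,24] → 5 drives.
Total size 273 GB; any packing needs at least ⌈273/64⌉ = 5 drives.
So 5 is already optimal.

0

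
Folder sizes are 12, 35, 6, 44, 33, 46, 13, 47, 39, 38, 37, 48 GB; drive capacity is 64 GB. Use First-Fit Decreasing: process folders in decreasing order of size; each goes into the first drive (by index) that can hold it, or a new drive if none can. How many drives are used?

9

Sorted descending: 48, 47, 46, 44, 39, 38, 37, 35, 33, 13, 12, 6.
drive 1: place 48 GB, 16 GB left
drive 2: place 47 GB, 17 GB left
drive 3: place 46 GB, 18 GB left
drive 4: place 44 GB, 20 GB left
drive 5: place 39 GB, 25 GB left
drive 6: place 38 GB, 26 GB left
drive 7: place 37 GB, 27 GB left
drive 8: place 35 GB, 29 GB left
drive 9: place 33 GB, 31 GB left
drive 1: place 13 GB, 3 GB left
drive 2: place 12 GB, 5 GB left
drive 3: place 6 GB, 12 GB left
Final drives: [48,13] [47,12] [46,6] [44] [39] [38] [37] [35] [33].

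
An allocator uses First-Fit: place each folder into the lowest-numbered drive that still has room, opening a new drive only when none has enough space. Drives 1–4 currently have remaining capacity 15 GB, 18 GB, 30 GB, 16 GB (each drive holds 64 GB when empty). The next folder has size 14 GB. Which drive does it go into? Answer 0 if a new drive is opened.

1

Drives with room: drive 1 (15 GB), drive 2 (18 GB), drive 3 (30 GB), drive 4 (16 GB).
The first with room is drive 1.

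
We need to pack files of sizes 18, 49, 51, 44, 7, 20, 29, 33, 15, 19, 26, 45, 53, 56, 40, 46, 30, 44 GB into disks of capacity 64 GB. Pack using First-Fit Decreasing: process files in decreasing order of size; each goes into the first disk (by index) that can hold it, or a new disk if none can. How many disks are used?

11

Sorted descending: 56, 53, 51, 49, 46, 45, 44, 44, 40, 33, 30, 29, 26, 20, 19, 18, 15, 7.
Put 56 GB in disk 1; 8 GB remain.
Put 53 GB in disk 2; 11 GB remain.
Put 51 GB in disk 3; 13 GB remain.
Put 49 GB in disk 4; 15 GB remain.
Put 46 GB in disk 5; 18 GB remain.
Put 45 GB in disk 6; 19 GB remain.
Put 44 GB in disk 7; 20 GB remain.
Put 44 GB in disk 8; 20 GB remain.
Put 40 GB in disk 9; 24 GB remain.
Put 33 GB in disk 10; 31 GB remain.
Put 30 GB in disk 10; 1 GB remain.
Put 29 GB in disk 11; 35 GB remain.
Put 26 GB in disk 11; 9 GB remain.
Put 20 GB in disk 7; 0 GB remain.
Put 19 GB in disk 6; 0 GB remain.
Put 18 GB in disk 5; 0 GB remain.
Put 15 GB in disk 4; 0 GB remain.
Put 7 GB in disk 1; 1 GB remain.
Final disks: [56,7] [53] [51] [49,15] [46,18] [45,19] [44,20] [44] [40] [33,30] [29,26].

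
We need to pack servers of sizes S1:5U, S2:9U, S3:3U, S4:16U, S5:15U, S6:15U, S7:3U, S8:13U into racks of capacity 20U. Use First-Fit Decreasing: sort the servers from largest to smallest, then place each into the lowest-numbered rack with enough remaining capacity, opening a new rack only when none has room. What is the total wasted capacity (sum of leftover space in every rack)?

Sorted descending: 16, 15, 15, 13, 9, 5, 3, 3.
16U → rack 1 (remaining 4U)
15U → rack 2 (remaining 5U)
15U → rack 3 (remaining 5U)
13U → rack 4 (remaining 7U)
9U → rack 5 (remaining 11U)
5U → rack 2 (remaining 0U)
3U → rack 1 (remaining 1U)
3U → rack 3 (remaining 2U)
5 racks × 20U = 100U; used 79U; unused 21U.

21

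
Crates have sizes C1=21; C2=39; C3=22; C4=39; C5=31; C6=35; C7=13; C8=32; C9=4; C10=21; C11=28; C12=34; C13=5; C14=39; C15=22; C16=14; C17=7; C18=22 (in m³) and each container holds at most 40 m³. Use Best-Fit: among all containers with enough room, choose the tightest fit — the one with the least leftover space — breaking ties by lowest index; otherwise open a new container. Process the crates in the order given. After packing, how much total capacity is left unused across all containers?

Put C1 (21 m³) in container 1; 19 m³ remain.
Put C2 (39 m³) in container 2; 1 m³ remain.
Put C3 (22 m³) in container 3; 18 m³ remain.
Put C4 (39 m³) in container 4; 1 m³ remain.
Put C5 (31 m³) in container 5; 9 m³ remain.
Put C6 (35 m³) in container 6; 5 m³ remain.
Put C7 (13 m³) in container 3; 5 m³ remain.
Put C8 (32 m³) in container 7; 8 m³ remain.
Put C9 (4 m³) in container 3; 1 m³ remain.
Put C10 (21 m³) in container 8; 19 m³ remain.
Put C11 (28 m³) in container 9; 12 m³ remain.
Put C12 (34 m³) in container 10; 6 m³ remain.
Put C13 (5 m³) in container 6; 0 m³ remain.
Put C14 (39 m³) in container 11; 1 m³ remain.
Put C15 (22 m³) in container 12; 18 m³ remain.
Put C16 (14 m³) in container 12; 4 m³ remain.
Put C17 (7 m³) in container 7; 1 m³ remain.
Put C18 (22 m³) in container 13; 18 m³ remain.
13 containers × 40 m³ = 520 m³; used 428 m³; unused 92 m³.

92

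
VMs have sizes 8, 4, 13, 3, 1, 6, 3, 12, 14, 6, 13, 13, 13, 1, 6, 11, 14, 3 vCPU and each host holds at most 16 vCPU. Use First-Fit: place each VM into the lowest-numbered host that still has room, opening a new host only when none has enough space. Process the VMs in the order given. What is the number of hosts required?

11 hosts

Put 8 vCPU in host 1; 8 vCPU remain.
Put 4 vCPU in host 1; 4 vCPU remain.
Put 13 vCPU in host 2; 3 vCPU remain.
Put 3 vCPU in host 1; 1 vCPU remain.
Put 1 vCPU in host 1; 0 vCPU remain.
Put 6 vCPU in host 3; 10 vCPU remain.
Put 3 vCPU in host 2; 0 vCPU remain.
Put 12 vCPU in host 4; 4 vCPU remain.
Put 14 vCPU in host 5; 2 vCPU remain.
Put 6 vCPU in host 3; 4 vCPU remain.
Put 13 vCPU in host 6; 3 vCPU remain.
Put 13 vCPU in host 7; 3 vCPU remain.
Put 13 vCPU in host 8; 3 vCPU remain.
Put 1 vCPU in host 3; 3 vCPU remain.
Put 6 vCPU in host 9; 10 vCPU remain.
Put 11 vCPU in host 10; 5 vCPU remain.
Put 14 vCPU in host 11; 2 vCPU remain.
Put 3 vCPU in host 3; 0 vCPU remain.
Final hosts: [8,4,3,1] [13,3] [6,6,1,3] [12] [14] [13] [13] [13] [6] [11] [14].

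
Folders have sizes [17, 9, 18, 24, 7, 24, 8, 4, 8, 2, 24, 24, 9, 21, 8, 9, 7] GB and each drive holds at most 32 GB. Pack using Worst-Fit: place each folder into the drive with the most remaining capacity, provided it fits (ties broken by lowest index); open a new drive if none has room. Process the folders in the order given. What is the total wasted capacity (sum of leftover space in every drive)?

drive 1: place 17 GB, 15 GB left
drive 1: place 9 GB, 6 GB left
drive 2: place 18 GB, 14 GB left
drive 3: place 24 GB, 8 GB left
drive 2: place 7 GB, 7 GB left
drive 4: place 24 GB, 8 GB left
drive 3: place 8 GB, 0 GB left
drive 4: place 4 GB, 4 GB left
drive 5: place 8 GB, 24 GB left
drive 5: place 2 GB, 22 GB left
drive 6: place 24 GB, 8 GB left
drive 7: place 24 GB, 8 GB left
drive 5: place 9 GB, 13 GB left
drive 8: place 21 GB, 11 GB left
drive 5: place 8 GB, 5 GB left
drive 8: place 9 GB, 2 GB left
drive 6: place 7 GB, 1 GB left
8 drives × 32 GB = 256 GB; used 223 GB; unused 33 GB.

33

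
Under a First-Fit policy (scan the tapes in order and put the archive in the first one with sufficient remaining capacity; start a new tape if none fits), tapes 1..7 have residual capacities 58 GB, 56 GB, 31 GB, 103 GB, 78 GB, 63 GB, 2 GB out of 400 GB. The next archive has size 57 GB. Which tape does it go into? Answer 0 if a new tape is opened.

1

Tapes with room: tape 1 (58 GB), tape 4 (103 GB), tape 5 (78 GB), tape 6 (63 GB).
The first with room is tape 1.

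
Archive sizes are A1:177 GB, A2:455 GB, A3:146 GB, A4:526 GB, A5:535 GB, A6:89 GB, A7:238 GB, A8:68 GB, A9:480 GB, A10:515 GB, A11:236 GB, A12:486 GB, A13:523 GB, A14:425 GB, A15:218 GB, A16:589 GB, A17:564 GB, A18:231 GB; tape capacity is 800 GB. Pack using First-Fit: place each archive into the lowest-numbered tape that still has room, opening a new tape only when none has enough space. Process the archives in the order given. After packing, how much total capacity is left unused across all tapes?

1499

Put A1 (177 GB) in tape 1; 623 GB remain.
Put A2 (455 GB) in tape 1; 168 GB remain.
Put A3 (146 GB) in tape 1; 22 GB remain.
Put A4 (526 GB) in tape 2; 274 GB remain.
Put A5 (535 GB) in tape 3; 265 GB remain.
Put A6 (89 GB) in tape 2; 185 GB remain.
Put A7 (238 GB) in tape 3; 27 GB remain.
Put A8 (68 GB) in tape 2; 117 GB remain.
Put A9 (480 GB) in tape 4; 320 GB remain.
Put A10 (515 GB) in tape 5; 285 GB remain.
Put A11 (236 GB) in tape 4; 84 GB remain.
Put A12 (486 GB) in tape 6; 314 GB remain.
Put A13 (523 GB) in tape 7; 277 GB remain.
Put A14 (425 GB) in tape 8; 375 GB remain.
Put A15 (218 GB) in tape 5; 67 GB remain.
Put A16 (589 GB) in tape 9; 211 GB remain.
Put A17 (564 GB) in tape 10; 236 GB remain.
Put A18 (231 GB) in tape 6; 83 GB remain.
10 tapes × 800 GB = 8000 GB; used 6501 GB; unused 1499 GB.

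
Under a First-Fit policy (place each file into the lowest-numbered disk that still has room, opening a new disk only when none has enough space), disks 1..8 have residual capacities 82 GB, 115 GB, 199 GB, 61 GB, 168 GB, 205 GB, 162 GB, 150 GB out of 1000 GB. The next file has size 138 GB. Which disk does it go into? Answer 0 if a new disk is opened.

Disks with room: disk 3 (199 GB), disk 5 (168 GB), disk 6 (205 GB), disk 7 (162 GB), disk 8 (150 GB).
The first with room is disk 3.

3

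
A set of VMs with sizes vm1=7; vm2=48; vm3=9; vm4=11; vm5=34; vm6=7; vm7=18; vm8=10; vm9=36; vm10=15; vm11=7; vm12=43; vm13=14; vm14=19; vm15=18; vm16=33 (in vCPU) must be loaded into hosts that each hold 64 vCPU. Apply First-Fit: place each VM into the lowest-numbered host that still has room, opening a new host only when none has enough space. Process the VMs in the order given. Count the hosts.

6

Put vm1 (7 vCPU) in host 1; 57 vCPU remain.
Put vm2 (48 vCPU) in host 1; 9 vCPU remain.
Put vm3 (9 vCPU) in host 1; 0 vCPU remain.
Put vm4 (11 vCPU) in host 2; 53 vCPU remain.
Put vm5 (34 vCPU) in host 2; 19 vCPU remain.
Put vm6 (7 vCPU) in host 2; 12 vCPU remain.
Put vm7 (18 vCPU) in host 3; 46 vCPU remain.
Put vm8 (10 vCPU) in host 2; 2 vCPU remain.
Put vm9 (36 vCPU) in host 3; 10 vCPU remain.
Put vm10 (15 vCPU) in host 4; 49 vCPU remain.
Put vm11 (7 vCPU) in host 3; 3 vCPU remain.
Put vm12 (43 vCPU) in host 4; 6 vCPU remain.
Put vm13 (14 vCPU) in host 5; 50 vCPU remain.
Put vm14 (19 vCPU) in host 5; 31 vCPU remain.
Put vm15 (18 vCPU) in host 5; 13 vCPU remain.
Put vm16 (33 vCPU) in host 6; 31 vCPU remain.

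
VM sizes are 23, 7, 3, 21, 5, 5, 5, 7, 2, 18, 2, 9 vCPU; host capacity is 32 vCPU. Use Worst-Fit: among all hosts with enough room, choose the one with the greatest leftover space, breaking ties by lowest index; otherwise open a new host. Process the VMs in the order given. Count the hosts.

4

23 vCPU → host 1 (remaining 9 vCPU)
7 vCPU → host 1 (remaining 2 vCPU)
3 vCPU → host 2 (remaining 29 vCPU)
21 vCPU → host 2 (remaining 8 vCPU)
5 vCPU → host 2 (remaining 3 vCPU)
5 vCPU → host 3 (remaining 27 vCPU)
5 vCPU → host 3 (remaining 22 vCPU)
7 vCPU → host 3 (remaining 15 vCPU)
2 vCPU → host 3 (remaining 13 vCPU)
18 vCPU → host 4 (remaining 14 vCPU)
2 vCPU → host 4 (remaining 12 vCPU)
9 vCPU → host 3 (remaining 4 vCPU)
Final hosts: [23,7] [3,21,5] [5,5,7,2,9] [18,2].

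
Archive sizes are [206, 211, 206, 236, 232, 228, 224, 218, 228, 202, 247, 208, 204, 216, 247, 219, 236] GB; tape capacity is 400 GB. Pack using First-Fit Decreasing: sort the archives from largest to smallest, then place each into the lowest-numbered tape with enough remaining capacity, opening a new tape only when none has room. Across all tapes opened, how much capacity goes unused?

3032

Sorted descending: 247, 247, 236, 236, 232, 228, 228, 224, 219, 218, 216, 211, 208, 206, 206, 204, 202.
tape 1: place 247 GB, 153 GB left
tape 2: place 247 GB, 153 GB left
tape 3: place 236 GB, 164 GB left
tape 4: place 236 GB, 164 GB left
tape 5: place 232 GB, 168 GB left
tape 6: place 228 GB, 172 GB left
tape 7: place 228 GB, 172 GB left
tape 8: place 224 GB, 176 GB left
tape 9: place 219 GB, 181 GB left
tape 10: place 218 GB, 182 GB left
tape 11: place 216 GB, 184 GB left
tape 12: place 211 GB, 189 GB left
tape 13: place 208 GB, 192 GB left
tape 14: place 206 GB, 194 GB left
tape 15: place 206 GB, 194 GB left
tape 16: place 204 GB, 196 GB left
tape 17: place 202 GB, 198 GB left
17 tapes × 400 GB = 6800 GB; used 3768 GB; unused 3032 GB.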